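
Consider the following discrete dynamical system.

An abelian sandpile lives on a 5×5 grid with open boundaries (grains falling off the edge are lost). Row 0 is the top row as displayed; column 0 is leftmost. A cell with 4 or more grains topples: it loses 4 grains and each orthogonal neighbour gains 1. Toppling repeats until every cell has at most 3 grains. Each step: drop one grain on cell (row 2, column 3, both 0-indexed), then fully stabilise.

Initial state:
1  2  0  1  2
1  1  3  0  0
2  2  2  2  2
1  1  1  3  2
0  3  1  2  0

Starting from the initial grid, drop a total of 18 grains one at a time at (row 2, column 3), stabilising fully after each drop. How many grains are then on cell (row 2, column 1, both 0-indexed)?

0) 1  2  0  1  2
1  1  3  0  0
2  2  2  2  2
1  1  1  3  2
0  3  1  2  0
1) 1  2  0  1  2
1  1  3  0  0
2  2  2  3  2
1  1  1  3  2
0  3  1  2  0
2) 1  2  0  1  2
1  1  3  1  0
2  2  3  1  3
1  1  2  0  3
0  3  1  3  0
3) 1  2  0  1  2
1  1  3  1  0
2  2  3  2  3
1  1  2  0  3
0  3  1  3  0
4) 1  2  0  1  2
1  1  3  1  0
2  2  3  3  3
1  1  2  0  3
0  3  1  3  0
5) 1  2  1  1  2
1  2  0  3  1
2  3  1  2  1
1  1  3  2  0
0  3  1  3  1
6) 1  2  1  1  2
1  2  0  3  1
2  3  1  3  1
1  1  3  2  0
0  3  1  3  1
7) 1  2  1  2  2
1  2  1  0  2
2  3  2  1  2
1  1  3  3  0
0  3  1  3  1
8) 1  2  1  2  2
1  2  1  0  2
2  3  2  2  2
1  1  3  3  0
0  3  1  3  1
9) 1  2  1  2  2
1  2  1  0  2
2  3  2  3  2
1  1  3  3  0
0  3  1  3  1
10) 1  2  1  2  2
1  3  2  1  2
3  0  1  2  3
1  3  1  2  1
0  3  3  0  2
11) 1  2  1  2  2
1  3  2  1  2
3  0  1  3  3
1  3  1  2  1
0  3  3  0  2
12) 1  2  1  2  2
1  3  2  2  3
3  0  2  1  0
1  3  1  3  2
0  3  3  0  2
13) 1  2  1  2  2
1  3  2  2  3
3  0  2  2  0
1  3  1  3  2
0  3  3  0  2
14) 1  2  1  2  2
1  3  2  2  3
3  0  2  3  0
1  3  1  3  2
0  3  3  0  2
15) 1  2  1  2  2
1  3  2  3  3
3  0  3  1  1
1  3  2  0  3
0  3  3  1  2
16) 1  2  1  2  2
1  3  2  3  3
3  0  3  2  1
1  3  2  0  3
0  3  3  1  2
17) 1  2  1  2  2
1  3  2  3  3
3  0  3  3  1
1  3  2  0  3
0  3  3  1  2
18) 1  3  2  3  3
2  0  1  2  0
3  2  1  2  3
1  3  3  1  3
0  3  3  1  2

2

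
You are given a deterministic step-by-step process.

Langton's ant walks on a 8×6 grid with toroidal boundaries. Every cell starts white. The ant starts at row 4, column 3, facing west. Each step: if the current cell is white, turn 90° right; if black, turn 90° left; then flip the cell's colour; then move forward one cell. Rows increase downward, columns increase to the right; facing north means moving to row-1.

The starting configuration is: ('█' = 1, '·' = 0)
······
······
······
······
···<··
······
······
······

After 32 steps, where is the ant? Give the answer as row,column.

6,5

gen 0: ······
······
······
······
···<··
······
······
······
gen 1: ······
······
······
···^··
···█··
······
······
······
gen 2: ······
······
······
···█>·
···█··
······
······
······
gen 3: ······
······
······
···██·
···█v·
······
······
······
gen 4: ······
······
······
···██·
···<█·
······
······
······
gen 5: ······
······
······
···██·
····█·
···v··
······
······
gen 6: ······
······
······
···██·
····█·
··<█··
······
······
gen 7: ······
······
······
···██·
··^·█·
··██··
······
······
gen 8: ······
······
······
···██·
··█>█·
··██··
······
······
gen 9: ······
······
······
···██·
··███·
··█v··
······
······
gen 10: ······
······
······
···██·
··███·
··█·>·
······
······
gen 11: ······
······
······
···██·
··███·
··█·█·
····v·
······
gen 12: ······
······
······
···██·
··███·
··█·█·
···<█·
······
gen 13: ······
······
······
···██·
··███·
··█^█·
···██·
······
gen 14: ······
······
······
···██·
··███·
··██>·
···██·
······
gen 15: ······
······
······
···██·
··██^·
··██··
···██·
······
gen 16: ······
······
······
···██·
··█<··
··██··
···██·
······
gen 17: ······
······
······
···██·
··█···
··█v··
···██·
······
gen 18: ······
······
······
···██·
··█···
··█·>·
···██·
······
gen 19: ······
······
······
···██·
··█···
··█·█·
···█v·
······
gen 20: ······
······
······
···██·
··█···
··█·█·
···█·>
······
gen 21: ······
······
······
···██·
··█···
··█·█·
···█·█
·····v
gen 22: ······
······
······
···██·
··█···
··█·█·
···█·█
····<█
gen 23: ······
······
······
···██·
··█···
··█·█·
···█^█
····██
gen 24: ······
······
······
···██·
··█···
··█·█·
···██>
····██
gen 25: ······
······
······
···██·
··█···
··█·█^
···██·
····██
gen 26: ······
······
······
···██·
··█···
>·█·██
···██·
····██
gen 27: ······
······
······
···██·
··█···
█·█·██
v··██·
····██
gen 28: ······
······
······
···██·
··█···
█·█·██
█··██<
····██
gen 29: ······
······
······
···██·
··█···
█·█·█^
█··███
····██
gen 30: ······
······
······
···██·
··█···
█·█·<·
█··███
····██
gen 31: ······
······
······
···██·
··█···
█·█···
█··█v█
····██
gen 32: ······
······
······
···██·
··█···
█·█···
█··█·>
····██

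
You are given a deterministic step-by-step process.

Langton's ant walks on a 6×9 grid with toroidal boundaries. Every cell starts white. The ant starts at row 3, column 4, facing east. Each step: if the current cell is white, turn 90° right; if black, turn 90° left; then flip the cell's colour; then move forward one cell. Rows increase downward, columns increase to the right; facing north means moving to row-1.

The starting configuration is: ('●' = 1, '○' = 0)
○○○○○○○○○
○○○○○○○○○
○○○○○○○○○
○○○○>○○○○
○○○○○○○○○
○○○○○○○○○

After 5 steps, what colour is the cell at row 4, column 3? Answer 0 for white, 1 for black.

1

step 0: ○○○○○○○○○
○○○○○○○○○
○○○○○○○○○
○○○○>○○○○
○○○○○○○○○
○○○○○○○○○
step 1: ○○○○○○○○○
○○○○○○○○○
○○○○○○○○○
○○○○●○○○○
○○○○v○○○○
○○○○○○○○○
step 2: ○○○○○○○○○
○○○○○○○○○
○○○○○○○○○
○○○○●○○○○
○○○<●○○○○
○○○○○○○○○
step 3: ○○○○○○○○○
○○○○○○○○○
○○○○○○○○○
○○○^●○○○○
○○○●●○○○○
○○○○○○○○○
step 4: ○○○○○○○○○
○○○○○○○○○
○○○○○○○○○
○○○●>○○○○
○○○●●○○○○
○○○○○○○○○
step 5: ○○○○○○○○○
○○○○○○○○○
○○○○^○○○○
○○○●○○○○○
○○○●●○○○○
○○○○○○○○○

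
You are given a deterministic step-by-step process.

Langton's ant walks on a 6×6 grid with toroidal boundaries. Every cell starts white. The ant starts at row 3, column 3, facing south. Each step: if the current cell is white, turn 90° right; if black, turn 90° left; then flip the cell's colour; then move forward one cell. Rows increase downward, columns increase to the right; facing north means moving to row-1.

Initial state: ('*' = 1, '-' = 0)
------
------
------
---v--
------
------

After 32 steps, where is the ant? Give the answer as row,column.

1,5

[0] ------
------
------
---v--
------
------
[1] ------
------
------
--<*--
------
------
[2] ------
------
--^---
--**--
------
------
[3] ------
------
--*>--
--**--
------
------
[4] ------
------
--**--
--*v--
------
------
[5] ------
------
--**--
--*->-
------
------
[6] ------
------
--**--
--*-*-
----v-
------
[7] ------
------
--**--
--*-*-
---<*-
------
[8] ------
------
--**--
--*^*-
---**-
------
[9] ------
------
--**--
--**>-
---**-
------
[10] ------
------
--**^-
--**--
---**-
------
[11] ------
------
--***>
--**--
---**-
------
[12] ------
------
--****
--**-v
---**-
------
[13] ------
------
--****
--**<*
---**-
------
[14] ------
------
--**^*
--****
---**-
------
[15] ------
------
--*<-*
--****
---**-
------
[16] ------
------
--*--*
--*v**
---**-
------
[17] ------
------
--*--*
--*->*
---**-
------
[18] ------
------
--*-^*
--*--*
---**-
------
[19] ------
------
--*-*>
--*--*
---**-
------
[20] ------
-----^
--*-*-
--*--*
---**-
------
[21] ------
>----*
--*-*-
--*--*
---**-
------
[22] ------
*----*
v-*-*-
--*--*
---**-
------
[23] ------
*----*
*-*-*<
--*--*
---**-
------
[24] ------
*----^
*-*-**
--*--*
---**-
------
[25] ------
*---<-
*-*-**
--*--*
---**-
------
[26] ----^-
*---*-
*-*-**
--*--*
---**-
------
[27] ----*>
*---*-
*-*-**
--*--*
---**-
------
[28] ----**
*---*v
*-*-**
--*--*
---**-
------
[29] ----**
*---<*
*-*-**
--*--*
---**-
------
[30] ----**
*----*
*-*-v*
--*--*
---**-
------
[31] ----**
*----*
*-*-->
--*--*
---**-
------
[32] ----**
*----^
*-*---
--*--*
---**-
------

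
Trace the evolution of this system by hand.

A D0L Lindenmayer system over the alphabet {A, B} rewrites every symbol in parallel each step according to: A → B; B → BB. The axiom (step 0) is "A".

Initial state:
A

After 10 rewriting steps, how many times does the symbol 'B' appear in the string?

0) A
1) B
2) BB
3) BBBB
4) BBBBBBBB
5) BBBBBBBBBBBBBBBB
6) BBBBBBBBBBBBBBBBBBBBBBBBBBBBBBBB
7) BBBBBBBBBBBBBBBBBBBBBBBBBBBBBBBBBBBBBBBBBBBBBBBBBBBBBBBBBBBBBBBB
8) BBBBBBBBBBBBBBBBBBBBBBBBBBBBBBBBBBBBBBBBBBBBBBBBBBBBBBBBBB…BBBBBBBBBBBBBBBBBBBBBBBBBBBBBBBBBBBBBBBBBBBBBBBBBBBBBBBBBB  (len 128)
9) BBBBBBBBBBBBBBBBBBBBBBBBBBBBBBBBBBBBBBBBBBBBBBBBBBBBBBBBBB…BBBBBBBBBBBBBBBBBBBBBBBBBBBBBBBBBBBBBBBBBBBBBBBBBBBBBBBBBB  (len 256)
10) BBBBBBBBBBBBBBBBBBBBBBBBBBBBBBBBBBBBBBBBBBBBBBBBBBBBBBBBBB…BBBBBBBBBBBBBBBBBBBBBBBBBBBBBBBBBBBBBBBBBBBBBBBBBBBBBBBBBB  (len 512)

512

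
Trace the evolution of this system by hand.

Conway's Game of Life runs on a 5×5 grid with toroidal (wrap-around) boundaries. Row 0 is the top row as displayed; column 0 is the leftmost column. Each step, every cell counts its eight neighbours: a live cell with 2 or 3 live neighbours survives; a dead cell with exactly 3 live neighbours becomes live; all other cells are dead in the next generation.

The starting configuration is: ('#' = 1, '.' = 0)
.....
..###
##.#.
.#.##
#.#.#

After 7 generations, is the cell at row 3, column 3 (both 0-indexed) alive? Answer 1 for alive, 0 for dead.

gen 0: .....
..###
##.#.
.#.##
#.#.#
gen 1: ###..
#####
.#...
.....
###.#
gen 2: .....
...##
.#.##
..#..
..###
gen 3: ..#..
#.###
#...#
##...
..##.
gen 4: .....
#.#..
..#..
####.
..##.
gen 5: .###.
.#...
#...#
....#
...##
gen 6: ##.##
.#.##
#...#
.....
#...#
gen 7: .#...
.#...
#..##
.....
.#.#.

0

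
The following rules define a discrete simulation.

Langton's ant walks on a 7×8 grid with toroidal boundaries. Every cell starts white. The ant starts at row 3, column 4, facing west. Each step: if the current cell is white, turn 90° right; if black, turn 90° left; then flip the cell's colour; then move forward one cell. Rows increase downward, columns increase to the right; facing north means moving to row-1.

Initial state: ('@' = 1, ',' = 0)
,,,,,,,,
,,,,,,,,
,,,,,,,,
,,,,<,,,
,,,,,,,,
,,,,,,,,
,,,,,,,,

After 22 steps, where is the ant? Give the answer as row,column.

6,5

t=0: ,,,,,,,,
,,,,,,,,
,,,,,,,,
,,,,<,,,
,,,,,,,,
,,,,,,,,
,,,,,,,,
t=1: ,,,,,,,,
,,,,,,,,
,,,,^,,,
,,,,@,,,
,,,,,,,,
,,,,,,,,
,,,,,,,,
t=2: ,,,,,,,,
,,,,,,,,
,,,,@>,,
,,,,@,,,
,,,,,,,,
,,,,,,,,
,,,,,,,,
t=3: ,,,,,,,,
,,,,,,,,
,,,,@@,,
,,,,@v,,
,,,,,,,,
,,,,,,,,
,,,,,,,,
t=4: ,,,,,,,,
,,,,,,,,
,,,,@@,,
,,,,<@,,
,,,,,,,,
,,,,,,,,
,,,,,,,,
t=5: ,,,,,,,,
,,,,,,,,
,,,,@@,,
,,,,,@,,
,,,,v,,,
,,,,,,,,
,,,,,,,,
t=6: ,,,,,,,,
,,,,,,,,
,,,,@@,,
,,,,,@,,
,,,<@,,,
,,,,,,,,
,,,,,,,,
t=7: ,,,,,,,,
,,,,,,,,
,,,,@@,,
,,,^,@,,
,,,@@,,,
,,,,,,,,
,,,,,,,,
t=8: ,,,,,,,,
,,,,,,,,
,,,,@@,,
,,,@>@,,
,,,@@,,,
,,,,,,,,
,,,,,,,,
t=9: ,,,,,,,,
,,,,,,,,
,,,,@@,,
,,,@@@,,
,,,@v,,,
,,,,,,,,
,,,,,,,,
t=10: ,,,,,,,,
,,,,,,,,
,,,,@@,,
,,,@@@,,
,,,@,>,,
,,,,,,,,
,,,,,,,,
t=11: ,,,,,,,,
,,,,,,,,
,,,,@@,,
,,,@@@,,
,,,@,@,,
,,,,,v,,
,,,,,,,,
t=12: ,,,,,,,,
,,,,,,,,
,,,,@@,,
,,,@@@,,
,,,@,@,,
,,,,<@,,
,,,,,,,,
t=13: ,,,,,,,,
,,,,,,,,
,,,,@@,,
,,,@@@,,
,,,@^@,,
,,,,@@,,
,,,,,,,,
t=14: ,,,,,,,,
,,,,,,,,
,,,,@@,,
,,,@@@,,
,,,@@>,,
,,,,@@,,
,,,,,,,,
t=15: ,,,,,,,,
,,,,,,,,
,,,,@@,,
,,,@@^,,
,,,@@,,,
,,,,@@,,
,,,,,,,,
t=16: ,,,,,,,,
,,,,,,,,
,,,,@@,,
,,,@<,,,
,,,@@,,,
,,,,@@,,
,,,,,,,,
t=17: ,,,,,,,,
,,,,,,,,
,,,,@@,,
,,,@,,,,
,,,@v,,,
,,,,@@,,
,,,,,,,,
t=18: ,,,,,,,,
,,,,,,,,
,,,,@@,,
,,,@,,,,
,,,@,>,,
,,,,@@,,
,,,,,,,,
t=19: ,,,,,,,,
,,,,,,,,
,,,,@@,,
,,,@,,,,
,,,@,@,,
,,,,@v,,
,,,,,,,,
t=20: ,,,,,,,,
,,,,,,,,
,,,,@@,,
,,,@,,,,
,,,@,@,,
,,,,@,>,
,,,,,,,,
t=21: ,,,,,,,,
,,,,,,,,
,,,,@@,,
,,,@,,,,
,,,@,@,,
,,,,@,@,
,,,,,,v,
t=22: ,,,,,,,,
,,,,,,,,
,,,,@@,,
,,,@,,,,
,,,@,@,,
,,,,@,@,
,,,,,<@,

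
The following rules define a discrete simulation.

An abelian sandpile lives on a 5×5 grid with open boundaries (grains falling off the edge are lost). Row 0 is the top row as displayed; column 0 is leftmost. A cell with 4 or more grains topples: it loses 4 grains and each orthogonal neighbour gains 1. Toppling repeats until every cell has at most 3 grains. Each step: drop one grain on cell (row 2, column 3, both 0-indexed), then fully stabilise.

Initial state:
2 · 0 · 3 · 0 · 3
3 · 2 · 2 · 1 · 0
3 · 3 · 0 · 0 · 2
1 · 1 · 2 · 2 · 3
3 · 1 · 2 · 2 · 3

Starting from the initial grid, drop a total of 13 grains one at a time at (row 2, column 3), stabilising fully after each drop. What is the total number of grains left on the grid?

48

t=0: 2 · 0 · 3 · 0 · 3
3 · 2 · 2 · 1 · 0
3 · 3 · 0 · 0 · 2
1 · 1 · 2 · 2 · 3
3 · 1 · 2 · 2 · 3
t=1: 2 · 0 · 3 · 0 · 3
3 · 2 · 2 · 1 · 0
3 · 3 · 0 · 1 · 2
1 · 1 · 2 · 2 · 3
3 · 1 · 2 · 2 · 3
t=2: 2 · 0 · 3 · 0 · 3
3 · 2 · 2 · 1 · 0
3 · 3 · 0 · 2 · 2
1 · 1 · 2 · 2 · 3
3 · 1 · 2 · 2 · 3
t=3: 2 · 0 · 3 · 0 · 3
3 · 2 · 2 · 1 · 0
3 · 3 · 0 · 3 · 2
1 · 1 · 2 · 2 · 3
3 · 1 · 2 · 2 · 3
t=4: 2 · 0 · 3 · 0 · 3
3 · 2 · 2 · 2 · 0
3 · 3 · 1 · 0 · 3
1 · 1 · 2 · 3 · 3
3 · 1 · 2 · 2 · 3
t=5: 2 · 0 · 3 · 0 · 3
3 · 2 · 2 · 2 · 0
3 · 3 · 1 · 1 · 3
1 · 1 · 2 · 3 · 3
3 · 1 · 2 · 2 · 3
t=6: 2 · 0 · 3 · 0 · 3
3 · 2 · 2 · 2 · 0
3 · 3 · 1 · 2 · 3
1 · 1 · 2 · 3 · 3
3 · 1 · 2 · 2 · 3
t=7: 2 · 0 · 3 · 0 · 3
3 · 2 · 2 · 2 · 0
3 · 3 · 1 · 3 · 3
1 · 1 · 2 · 3 · 3
3 · 1 · 2 · 2 · 3
t=8: 2 · 0 · 3 · 0 · 3
3 · 2 · 2 · 3 · 1
3 · 3 · 2 · 2 · 1
1 · 1 · 3 · 2 · 2
3 · 1 · 3 · 0 · 1
t=9: 2 · 0 · 3 · 0 · 3
3 · 2 · 2 · 3 · 1
3 · 3 · 2 · 3 · 1
1 · 1 · 3 · 2 · 2
3 · 1 · 3 · 0 · 1
t=10: 2 · 0 · 3 · 1 · 3
3 · 2 · 3 · 0 · 2
3 · 3 · 3 · 1 · 2
1 · 1 · 3 · 3 · 2
3 · 1 · 3 · 0 · 1
t=11: 2 · 0 · 3 · 1 · 3
3 · 2 · 3 · 0 · 2
3 · 3 · 3 · 2 · 2
1 · 1 · 3 · 3 · 2
3 · 1 · 3 · 0 · 1
t=12: 2 · 0 · 3 · 1 · 3
3 · 2 · 3 · 0 · 2
3 · 3 · 3 · 3 · 2
1 · 1 · 3 · 3 · 2
3 · 1 · 3 · 0 · 1
t=13: 3 · 2 · 0 · 2 · 3
1 · 1 · 2 · 2 · 2
1 · 2 · 3 · 2 · 3
2 · 3 · 2 · 1 · 3
3 · 2 · 0 · 2 · 1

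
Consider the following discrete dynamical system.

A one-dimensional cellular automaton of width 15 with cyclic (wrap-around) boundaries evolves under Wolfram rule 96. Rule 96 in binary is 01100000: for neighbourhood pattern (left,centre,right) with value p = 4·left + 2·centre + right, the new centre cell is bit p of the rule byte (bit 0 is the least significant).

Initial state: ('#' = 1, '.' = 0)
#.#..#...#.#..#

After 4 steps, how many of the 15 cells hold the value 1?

[0] #.#..#...#.#..#
[1] ##........#....
[2] .#.............
[3] ...............
[4] ...............

0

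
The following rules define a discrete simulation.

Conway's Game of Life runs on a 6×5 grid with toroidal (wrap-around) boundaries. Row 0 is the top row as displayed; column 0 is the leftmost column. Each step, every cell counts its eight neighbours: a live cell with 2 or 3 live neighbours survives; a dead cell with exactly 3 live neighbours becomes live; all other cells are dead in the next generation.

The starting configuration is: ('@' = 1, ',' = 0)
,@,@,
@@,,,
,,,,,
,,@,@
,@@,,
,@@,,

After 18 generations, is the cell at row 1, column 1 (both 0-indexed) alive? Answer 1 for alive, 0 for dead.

t=0: ,@,@,
@@,,,
,,,,,
,,@,@
,@@,,
,@@,,
t=1: ,,,,,
@@@,,
@@,,,
,@@@,
@,,,,
@,,@,
t=2: @,@,@
@,@,,
,,,@@
,,@,@
@,,@,
,,,,@
t=3: @,,,@
@,@,,
@@@,@
@,@,,
@,,@,
,@,,,
t=4: @,,,@
,,@,,
,,@,@
,,@,,
@,@,@
,@,,,
t=5: @@,,,
@@,,@
,@@,,
@,@,@
@,@@,
,@,@,
t=6: ,,,,,
,,,,@
,,@,,
@,,,@
@,,,,
,,,@,
t=7: ,,,,,
,,,,,
@,,@@
@@,,@
@,,,,
,,,,,
t=8: ,,,,,
,,,,@
,@,@,
,@,@,
@@,,@
,,,,,
t=9: ,,,,,
,,,,,
@,,@@
,@,@,
@@@,@
@,,,,
t=10: ,,,,,
,,,,@
@,@@@
,,,,,
,,@@@
@,,,@
t=11: @,,,@
@,,,@
@,,@@
@@,,,
@,,@@
@,,,@
t=12: ,@,@,
,@,,,
,,,@,
,@@,,
,,,@,
,@,,,
t=13: @@,,,
,,,,,
,@,,,
,,@@,
,@,,,
,,,,,
t=14: ,,,,,
@@,,,
,,@,,
,@@,,
,,@,,
@@,,,
t=15: ,,,,,
,@,,,
@,@,,
,@@@,
@,@,,
,@,,,
t=16: ,,,,,
,@,,,
@,,@,
@,,@@
@,,@,
,@,,,
t=17: ,,,,,
,,,,,
@@@@,
@@@@,
@@@@,
,,,,,
t=18: ,,,,,
,@@,,
@,,@,
,,,,,
@,,@,
,@@,,

1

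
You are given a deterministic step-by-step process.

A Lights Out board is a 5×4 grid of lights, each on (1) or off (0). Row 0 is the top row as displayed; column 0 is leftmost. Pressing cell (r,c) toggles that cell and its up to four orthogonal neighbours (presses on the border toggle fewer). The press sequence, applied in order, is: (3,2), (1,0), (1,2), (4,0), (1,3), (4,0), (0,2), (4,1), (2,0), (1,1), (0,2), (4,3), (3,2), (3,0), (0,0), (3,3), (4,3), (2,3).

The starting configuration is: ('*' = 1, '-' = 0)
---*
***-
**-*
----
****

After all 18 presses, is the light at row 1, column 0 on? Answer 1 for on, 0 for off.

1

t=0: ---*
***-
**-*
----
****
t=1: ---*
***-
****
-***
**-*
t=2: *--*
--*-
-***
-***
**-*
t=3: *-**
-*-*
-*-*
-***
**-*
t=4: *-**
-*-*
-*-*
****
---*
t=5: *-*-
-**-
-*--
****
---*
t=6: *-*-
-**-
-*--
-***
**-*
t=7: **-*
-*--
-*--
-***
**-*
t=8: **-*
-*--
-*--
--**
--**
t=9: **-*
**--
*---
*-**
--**
t=10: *--*
--*-
**--
*-**
--**
t=11: ***-
----
**--
*-**
--**
t=12: ***-
----
**--
*-*-
----
t=13: ***-
----
***-
**-*
--*-
t=14: ***-
----
-**-
---*
*-*-
t=15: --*-
*---
-**-
---*
*-*-
t=16: --*-
*---
-***
--*-
*-**
t=17: --*-
*---
-***
--**
*---
t=18: --*-
*--*
-*--
--*-
*---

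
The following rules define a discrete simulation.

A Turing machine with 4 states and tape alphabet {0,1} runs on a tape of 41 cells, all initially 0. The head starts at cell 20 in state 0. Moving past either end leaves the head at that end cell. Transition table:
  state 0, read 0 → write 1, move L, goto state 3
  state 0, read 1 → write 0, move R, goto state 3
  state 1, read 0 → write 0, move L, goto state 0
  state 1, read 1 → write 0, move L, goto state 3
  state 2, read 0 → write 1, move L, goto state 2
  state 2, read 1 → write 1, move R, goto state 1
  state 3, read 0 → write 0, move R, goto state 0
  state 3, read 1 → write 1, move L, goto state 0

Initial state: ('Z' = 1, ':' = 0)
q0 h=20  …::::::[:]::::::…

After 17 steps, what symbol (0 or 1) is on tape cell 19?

gen 0: q0 h=20  …::::::[:]::::::…
gen 1: q3 h=19  …::::::[:]Z:::::…
gen 2: q0 h=20  …::::::[Z]::::::…
gen 3: q3 h=21  …::::::[:]::::::…
gen 4: q0 h=22  …::::::[:]::::::…
gen 5: q3 h=21  …::::::[:]Z:::::…
gen 6: q0 h=22  …::::::[Z]::::::…
gen 7: q3 h=23  …::::::[:]::::::…
gen 8: q0 h=24  …::::::[:]::::::…
gen 9: q3 h=23  …::::::[:]Z:::::…
gen 10: q0 h=24  …::::::[Z]::::::…
gen 11: q3 h=25  …::::::[:]::::::…
gen 12: q0 h=26  …::::::[:]::::::…
gen 13: q3 h=25  …::::::[:]Z:::::…
gen 14: q0 h=26  …::::::[Z]::::::…
gen 15: q3 h=27  …::::::[:]::::::…
gen 16: q0 h=28  …::::::[:]::::::…
gen 17: q3 h=27  …::::::[:]Z:::::…

0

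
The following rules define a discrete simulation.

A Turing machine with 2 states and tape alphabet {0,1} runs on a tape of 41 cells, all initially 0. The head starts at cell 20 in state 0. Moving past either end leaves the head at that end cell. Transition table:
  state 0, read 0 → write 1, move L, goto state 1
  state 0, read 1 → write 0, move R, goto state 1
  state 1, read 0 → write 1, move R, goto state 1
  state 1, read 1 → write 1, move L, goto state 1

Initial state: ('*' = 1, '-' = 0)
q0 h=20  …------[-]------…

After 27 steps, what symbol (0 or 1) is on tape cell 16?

1

[0] q0 h=20  …------[-]------…
[1] q1 h=19  …------[-]*-----…
[2] q1 h=20  …-----*[*]------…
[3] q1 h=19  …------[*]*-----…
[4] q1 h=18  …------[-]**----…
[5] q1 h=19  …-----*[*]*-----…
[6] q1 h=18  …------[*]**----…
[7] q1 h=17  …------[-]***---…
[8] q1 h=18  …-----*[*]**----…
[9] q1 h=17  …------[*]***---…
[10] q1 h=16  …------[-]****--…
[11] q1 h=17  …-----*[*]***---…
[12] q1 h=16  …------[*]****--…
[13] q1 h=15  …------[-]*****-…
[14] q1 h=16  …-----*[*]****--…
[15] q1 h=15  …------[*]*****-…
[16] q1 h=14  …------[-]******…
[17] q1 h=15  …-----*[*]*****-…
[18] q1 h=14  …------[*]******…
[19] q1 h=13  …------[-]******…
[20] q1 h=14  …-----*[*]******…
[21] q1 h=13  …------[*]******…
[22] q1 h=12  …------[-]******…
[23] q1 h=13  …-----*[*]******…
[24] q1 h=12  …------[*]******…
[25] q1 h=11  …------[-]******…
[26] q1 h=12  …-----*[*]******…
[27] q1 h=11  …------[*]******…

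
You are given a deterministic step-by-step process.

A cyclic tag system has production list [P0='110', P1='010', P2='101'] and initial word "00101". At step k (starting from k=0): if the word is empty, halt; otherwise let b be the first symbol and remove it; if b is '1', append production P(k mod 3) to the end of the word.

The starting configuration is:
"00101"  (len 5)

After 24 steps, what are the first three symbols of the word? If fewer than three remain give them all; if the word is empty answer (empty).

101

0) "00101"  (len 5)
1) "0101"  (len 4)
2) "101"  (len 3)
3) "01101"  (len 5)
4) "1101"  (len 4)
5) "101010"  (len 6)
6) "01010101"  (len 8)
7) "1010101"  (len 7)
8) "010101010"  (len 9)
9) "10101010"  (len 8)
10) "0101010110"  (len 10)
11) "101010110"  (len 9)
12) "01010110101"  (len 11)
13) "1010110101"  (len 10)
14) "010110101010"  (len 12)
15) "10110101010"  (len 11)
16) "0110101010110"  (len 13)
17) "110101010110"  (len 12)
18) "10101010110101"  (len 14)
19) "0101010110101110"  (len 16)
20) "101010110101110"  (len 15)
21) "01010110101110101"  (len 17)
22) "1010110101110101"  (len 16)
23) "010110101110101010"  (len 18)
24) "10110101110101010"  (len 17)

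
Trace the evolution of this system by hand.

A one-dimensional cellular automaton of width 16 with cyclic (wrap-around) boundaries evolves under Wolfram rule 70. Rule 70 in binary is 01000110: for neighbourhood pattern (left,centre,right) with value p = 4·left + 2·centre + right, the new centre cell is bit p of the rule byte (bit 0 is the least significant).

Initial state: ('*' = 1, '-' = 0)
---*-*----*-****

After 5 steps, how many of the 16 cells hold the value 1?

8

[0] ---*-*----*-****
[1] --**-*---**----*
[2] -*-*-*--*-*---**
[3] -*-*-*-**-*--*-*
[4] -*-*-*--*-*-**-*
[5] -*-*-*-**-*--*-*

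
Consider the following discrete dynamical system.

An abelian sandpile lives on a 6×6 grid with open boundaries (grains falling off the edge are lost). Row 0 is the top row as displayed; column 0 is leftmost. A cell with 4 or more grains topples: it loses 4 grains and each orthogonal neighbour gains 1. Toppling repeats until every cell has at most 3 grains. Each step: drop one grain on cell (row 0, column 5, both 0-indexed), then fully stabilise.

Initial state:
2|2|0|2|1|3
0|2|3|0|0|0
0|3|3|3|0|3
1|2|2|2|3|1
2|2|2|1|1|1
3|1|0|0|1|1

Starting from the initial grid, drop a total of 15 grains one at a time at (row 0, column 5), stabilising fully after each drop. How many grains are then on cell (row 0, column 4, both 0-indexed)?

0) 2|2|0|2|1|3
0|2|3|0|0|0
0|3|3|3|0|3
1|2|2|2|3|1
2|2|2|1|1|1
3|1|0|0|1|1
1) 2|2|0|2|2|0
0|2|3|0|0|1
0|3|3|3|0|3
1|2|2|2|3|1
2|2|2|1|1|1
3|1|0|0|1|1
2) 2|2|0|2|2|1
0|2|3|0|0|1
0|3|3|3|0|3
1|2|2|2|3|1
2|2|2|1|1|1
3|1|0|0|1|1
3) 2|2|0|2|2|2
0|2|3|0|0|1
0|3|3|3|0|3
1|2|2|2|3|1
2|2|2|1|1|1
3|1|0|0|1|1
4) 2|2|0|2|2|3
0|2|3|0|0|1
0|3|3|3|0|3
1|2|2|2|3|1
2|2|2|1|1|1
3|1|0|0|1|1
5) 2|2|0|2|3|0
0|2|3|0|0|2
0|3|3|3|0|3
1|2|2|2|3|1
2|2|2|1|1|1
3|1|0|0|1|1
6) 2|2|0|2|3|1
0|2|3|0|0|2
0|3|3|3|0|3
1|2|2|2|3|1
2|2|2|1|1|1
3|1|0|0|1|1
7) 2|2|0|2|3|2
0|2|3|0|0|2
0|3|3|3|0|3
1|2|2|2|3|1
2|2|2|1|1|1
3|1|0|0|1|1
8) 2|2|0|2|3|3
0|2|3|0|0|2
0|3|3|3|0|3
1|2|2|2|3|1
2|2|2|1|1|1
3|1|0|0|1|1
9) 2|2|0|3|0|1
0|2|3|0|1|3
0|3|3|3|0|3
1|2|2|2|3|1
2|2|2|1|1|1
3|1|0|0|1|1
10) 2|2|0|3|0|2
0|2|3|0|1|3
0|3|3|3|0|3
1|2|2|2|3|1
2|2|2|1|1|1
3|1|0|0|1|1
11) 2|2|0|3|0|3
0|2|3|0|1|3
0|3|3|3|0|3
1|2|2|2|3|1
2|2|2|1|1|1
3|1|0|0|1|1
12) 2|2|0|3|1|1
0|2|3|0|2|1
0|3|3|3|1|0
1|2|2|2|3|2
2|2|2|1|1|1
3|1|0|0|1|1
13) 2|2|0|3|1|2
0|2|3|0|2|1
0|3|3|3|1|0
1|2|2|2|3|2
2|2|2|1|1|1
3|1|0|0|1|1
14) 2|2|0|3|1|3
0|2|3|0|2|1
0|3|3|3|1|0
1|2|2|2|3|2
2|2|2|1|1|1
3|1|0|0|1|1
15) 2|2|0|3|2|0
0|2|3|0|2|2
0|3|3|3|1|0
1|2|2|2|3|2
2|2|2|1|1|1
3|1|0|0|1|1

2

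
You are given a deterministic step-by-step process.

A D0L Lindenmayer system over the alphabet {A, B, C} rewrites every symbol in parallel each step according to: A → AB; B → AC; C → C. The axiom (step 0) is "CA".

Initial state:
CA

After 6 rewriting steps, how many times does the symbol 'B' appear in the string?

[0] CA
[1] CAB
[2] CABAC
[3] CABACABC
[4] CABACABCABACC
[5] CABACABCABACCABACABCC
[6] CABACABCABACCABACABCCABACABCABACCC

8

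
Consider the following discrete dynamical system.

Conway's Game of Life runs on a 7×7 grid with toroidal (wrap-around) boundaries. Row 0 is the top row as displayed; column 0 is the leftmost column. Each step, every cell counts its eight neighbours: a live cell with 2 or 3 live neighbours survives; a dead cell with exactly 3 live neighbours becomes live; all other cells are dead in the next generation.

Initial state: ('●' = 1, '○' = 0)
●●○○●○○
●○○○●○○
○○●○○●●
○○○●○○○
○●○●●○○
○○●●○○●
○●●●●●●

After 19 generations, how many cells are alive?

14

t=0: ●●○○●○○
●○○○●○○
○○●○○●●
○○○●○○○
○●○●●○○
○○●●○○●
○●●●●●●
t=1: ○○○○○○○
●○○●●○○
○○○●●●●
○○○●○●○
○○○○●○○
○○○○○○●
○○○○○○●
t=2: ○○○○○○○
○○○●○○●
○○●○○○●
○○○●○○●
○○○○●●○
○○○○○●○
○○○○○○○
t=3: ○○○○○○○
○○○○○○○
●○●●○●●
○○○●●○●
○○○○●●●
○○○○●●○
○○○○○○○
t=4: ○○○○○○○
○○○○○○●
●○●●○●●
○○●○○○○
○○○○○○●
○○○○●○●
○○○○○○○
t=5: ○○○○○○○
●○○○○●●
●●●●○●●
●●●●○●○
○○○○○●○
○○○○○●○
○○○○○○○
t=6: ○○○○○○●
○○●○●●○
○○○●○○○
○○○●○●○
○●●○○●○
○○○○○○○
○○○○○○○
t=7: ○○○○○●○
○○○●●●○
○○●●○●○
○○○●○○○
○○●○●○○
○○○○○○○
○○○○○○○
t=8: ○○○○○●○
○○●●○●●
○○●○○●○
○○○○○○○
○○○●○○○
○○○○○○○
○○○○○○○
t=9: ○○○○●●●
○○●●○●●
○○●●●●●
○○○○○○○
○○○○○○○
○○○○○○○
○○○○○○○
t=10: ○○○●●○●
●○●○○○○
○○●○○○●
○○○●●●○
○○○○○○○
○○○○○○○
○○○○○●○
t=11: ○○○●●●●
●●●○○●●
○●●○●●●
○○○●●●○
○○○○●○○
○○○○○○○
○○○○●●○
t=12: ○●●●○○○
○○○○○○○
○○○○○○○
○○●○○○●
○○○●●●○
○○○○●●○
○○○●○○●
t=13: ○○●●○○○
○○●○○○○
○○○○○○○
○○○●●●○
○○○●○○●
○○○○○○●
○○○●○●○
t=14: ○○●●●○○
○○●●○○○
○○○●●○○
○○○●●●○
○○○●○○●
○○○○●●●
○○●●●○○
t=15: ○●○○○○○
○○○○○○○
○○○○○●○
○○●○○●○
○○○●○○●
○○●○○○●
○○●○○○○
t=16: ○○○○○○○
○○○○○○○
○○○○○○○
○○○○●●●
○○●●○●●
○○●●○○○
○●●○○○○
t=17: ○○○○○○○
○○○○○○○
○○○○○●○
○○○●●○●
○○●○○○●
○○○○●○○
○●●●○○○
t=18: ○○●○○○○
○○○○○○○
○○○○●●○
○○○●●○●
○○○○●○○
○●○○○○○
○○●●○○○
t=19: ○○●●○○○
○○○○○○○
○○○●●●○
○○○●○○○
○○○●●●○
○○●●○○○
○●●●○○○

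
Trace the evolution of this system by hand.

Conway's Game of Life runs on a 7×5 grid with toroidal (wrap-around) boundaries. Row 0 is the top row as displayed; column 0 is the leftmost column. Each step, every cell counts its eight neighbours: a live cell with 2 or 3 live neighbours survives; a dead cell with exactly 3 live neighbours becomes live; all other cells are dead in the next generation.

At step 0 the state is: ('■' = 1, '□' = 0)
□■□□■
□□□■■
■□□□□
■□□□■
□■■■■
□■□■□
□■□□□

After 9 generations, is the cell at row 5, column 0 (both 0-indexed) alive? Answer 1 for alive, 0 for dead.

0

k=0  □■□□■
□□□■■
■□□□□
■□□□■
□■■■■
□■□■□
□■□□□
k=1  □□■■■
□□□■■
■□□■□
□□■□□
□■□□□
□■□■■
□■□□□
k=2  ■□■□■
■□□□□
□□■■□
□■■□□
■■□■□
□■□□□
□■□□□
k=3  ■□□□■
■□■□□
□□■■□
■□□□■
■□□□□
□■□□□
□■■□□
k=4  ■□■■■
■□■□□
■□■■□
■■□■■
■■□□■
■■■□□
□■■□□
k=5  ■□□□■
■□□□□
□□□□□
□□□□□
□□□□□
□□□■■
□□□□□
k=6  ■□□□■
■□□□■
□□□□□
□□□□□
□□□□□
□□□□□
■□□■□
k=7  □■□■□
■□□□■
□□□□□
□□□□□
□□□□□
□□□□□
■□□□□
k=8  □■□□□
■□□□■
□□□□□
□□□□□
□□□□□
□□□□□
□□□□□
k=9  ■□□□□
■□□□□
□□□□□
□□□□□
□□□□□
□□□□□
□□□□□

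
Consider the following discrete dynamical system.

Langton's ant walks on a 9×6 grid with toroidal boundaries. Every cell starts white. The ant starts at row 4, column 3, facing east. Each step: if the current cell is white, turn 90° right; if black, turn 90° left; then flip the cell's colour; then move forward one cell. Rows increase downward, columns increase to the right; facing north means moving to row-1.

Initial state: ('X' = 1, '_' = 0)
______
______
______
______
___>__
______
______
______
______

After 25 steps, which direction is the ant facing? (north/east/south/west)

0) ______
______
______
______
___>__
______
______
______
______
1) ______
______
______
______
___X__
___v__
______
______
______
2) ______
______
______
______
___X__
__<X__
______
______
______
3) ______
______
______
______
__^X__
__XX__
______
______
______
4) ______
______
______
______
__X>__
__XX__
______
______
______
5) ______
______
______
___^__
__X___
__XX__
______
______
______
6) ______
______
______
___X>_
__X___
__XX__
______
______
______
7) ______
______
______
___XX_
__X_v_
__XX__
______
______
______
8) ______
______
______
___XX_
__X<X_
__XX__
______
______
______
9) ______
______
______
___^X_
__XXX_
__XX__
______
______
______
10) ______
______
______
__<_X_
__XXX_
__XX__
______
______
______
11) ______
______
__^___
__X_X_
__XXX_
__XX__
______
______
______
12) ______
______
__X>__
__X_X_
__XXX_
__XX__
______
______
______
13) ______
______
__XX__
__XvX_
__XXX_
__XX__
______
______
______
14) ______
______
__XX__
__<XX_
__XXX_
__XX__
______
______
______
15) ______
______
__XX__
___XX_
__vXX_
__XX__
______
______
______
16) ______
______
__XX__
___XX_
___>X_
__XX__
______
______
______
17) ______
______
__XX__
___^X_
____X_
__XX__
______
______
______
18) ______
______
__XX__
__<_X_
____X_
__XX__
______
______
______
19) ______
______
__^X__
__X_X_
____X_
__XX__
______
______
______
20) ______
______
_<_X__
__X_X_
____X_
__XX__
______
______
______
21) ______
_^____
_X_X__
__X_X_
____X_
__XX__
______
______
______
22) ______
_X>___
_X_X__
__X_X_
____X_
__XX__
______
______
______
23) ______
_XX___
_XvX__
__X_X_
____X_
__XX__
______
______
______
24) ______
_XX___
_<XX__
__X_X_
____X_
__XX__
______
______
______
25) ______
_XX___
__XX__
_vX_X_
____X_
__XX__
______
______
______

south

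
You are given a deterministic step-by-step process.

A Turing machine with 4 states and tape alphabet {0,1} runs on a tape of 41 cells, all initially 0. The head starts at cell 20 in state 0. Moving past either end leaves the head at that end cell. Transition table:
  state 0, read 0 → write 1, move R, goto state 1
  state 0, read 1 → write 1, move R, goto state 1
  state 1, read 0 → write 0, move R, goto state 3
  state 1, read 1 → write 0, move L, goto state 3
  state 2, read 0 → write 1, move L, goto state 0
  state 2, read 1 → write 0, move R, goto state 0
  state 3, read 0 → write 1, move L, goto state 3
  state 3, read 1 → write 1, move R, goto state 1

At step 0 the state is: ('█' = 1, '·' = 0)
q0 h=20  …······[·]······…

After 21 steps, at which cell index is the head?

t=0: q0 h=20  …······[·]······…
t=1: q1 h=21  …·····█[·]······…
t=2: q3 h=22  …····█·[·]······…
t=3: q3 h=21  …·····█[·]█·····…
t=4: q3 h=20  …······[█]██····…
t=5: q1 h=21  …·····█[█]█·····…
t=6: q3 h=20  …······[█]·█····…
t=7: q1 h=21  …·····█[·]█·····…
t=8: q3 h=22  …····█·[█]······…
t=9: q1 h=23  …···█·█[·]······…
t=10: q3 h=24  …··█·█·[·]······…
t=11: q3 h=23  …···█·█[·]█·····…
t=12: q3 h=22  …····█·[█]██····…
t=13: q1 h=23  …···█·█[█]█·····…
t=14: q3 h=22  …····█·[█]·█····…
t=15: q1 h=23  …···█·█[·]█·····…
t=16: q3 h=24  …··█·█·[█]······…
t=17: q1 h=25  …·█·█·█[·]······…
t=18: q3 h=26  …█·█·█·[·]······…
t=19: q3 h=25  …·█·█·█[·]█·····…
t=20: q3 h=24  …··█·█·[█]██····…
t=21: q1 h=25  …·█·█·█[█]█·····…

25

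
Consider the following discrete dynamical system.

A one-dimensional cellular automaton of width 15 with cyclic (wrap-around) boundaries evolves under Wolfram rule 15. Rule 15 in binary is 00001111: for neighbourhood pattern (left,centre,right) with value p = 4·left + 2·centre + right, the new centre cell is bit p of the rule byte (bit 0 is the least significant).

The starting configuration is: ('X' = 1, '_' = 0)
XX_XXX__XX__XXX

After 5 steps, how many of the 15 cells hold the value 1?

[0] XX_XXX__XX__XXX
[1] ___X___XX__XX__
[2] XXXX_XXX__XX__X
[3] _____X___XX__XX
[4] _XXXXX_XXX__XX_
[5] XX_____X___XX__

5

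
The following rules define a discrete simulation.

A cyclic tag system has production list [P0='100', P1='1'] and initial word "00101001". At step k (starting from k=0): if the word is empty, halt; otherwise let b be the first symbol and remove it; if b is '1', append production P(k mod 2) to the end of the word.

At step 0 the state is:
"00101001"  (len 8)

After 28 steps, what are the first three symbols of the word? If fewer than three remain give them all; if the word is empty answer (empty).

001

k=0  "00101001"  (len 8)
k=1  "0101001"  (len 7)
k=2  "101001"  (len 6)
k=3  "01001100"  (len 8)
k=4  "1001100"  (len 7)
k=5  "001100100"  (len 9)
k=6  "01100100"  (len 8)
k=7  "1100100"  (len 7)
k=8  "1001001"  (len 7)
k=9  "001001100"  (len 9)
k=10  "01001100"  (len 8)
k=11  "1001100"  (len 7)
k=12  "0011001"  (len 7)
k=13  "011001"  (len 6)
k=14  "11001"  (len 5)
k=15  "1001100"  (len 7)
k=16  "0011001"  (len 7)
k=17  "011001"  (len 6)
k=18  "11001"  (len 5)
k=19  "1001100"  (len 7)
k=20  "0011001"  (len 7)
k=21  "011001"  (len 6)
k=22  "11001"  (len 5)
k=23  "1001100"  (len 7)
k=24  "0011001"  (len 7)
k=25  "011001"  (len 6)
k=26  "11001"  (len 5)
k=27  "1001100"  (len 7)
k=28  "0011001"  (len 7)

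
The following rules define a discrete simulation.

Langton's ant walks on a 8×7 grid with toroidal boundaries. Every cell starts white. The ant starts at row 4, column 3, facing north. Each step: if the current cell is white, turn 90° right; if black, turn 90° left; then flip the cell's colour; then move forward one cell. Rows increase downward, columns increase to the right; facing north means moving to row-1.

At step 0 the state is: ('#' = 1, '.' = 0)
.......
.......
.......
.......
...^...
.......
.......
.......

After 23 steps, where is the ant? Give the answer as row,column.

5,1

[0] .......
.......
.......
.......
...^...
.......
.......
.......
[1] .......
.......
.......
.......
...#>..
.......
.......
.......
[2] .......
.......
.......
.......
...##..
....v..
.......
.......
[3] .......
.......
.......
.......
...##..
...<#..
.......
.......
[4] .......
.......
.......
.......
...^#..
...##..
.......
.......
[5] .......
.......
.......
.......
..<.#..
...##..
.......
.......
[6] .......
.......
.......
..^....
..#.#..
...##..
.......
.......
[7] .......
.......
.......
..#>...
..#.#..
...##..
.......
.......
[8] .......
.......
.......
..##...
..#v#..
...##..
.......
.......
[9] .......
.......
.......
..##...
..<##..
...##..
.......
.......
[10] .......
.......
.......
..##...
...##..
..v##..
.......
.......
[11] .......
.......
.......
..##...
...##..
.<###..
.......
.......
[12] .......
.......
.......
..##...
.^.##..
.####..
.......
.......
[13] .......
.......
.......
..##...
.#>##..
.####..
.......
.......
[14] .......
.......
.......
..##...
.####..
.#v##..
.......
.......
[15] .......
.......
.......
..##...
.####..
.#.>#..
.......
.......
[16] .......
.......
.......
..##...
.##^#..
.#..#..
.......
.......
[17] .......
.......
.......
..##...
.#<.#..
.#..#..
.......
.......
[18] .......
.......
.......
..##...
.#..#..
.#v.#..
.......
.......
[19] .......
.......
.......
..##...
.#..#..
.<#.#..
.......
.......
[20] .......
.......
.......
..##...
.#..#..
..#.#..
.v.....
.......
[21] .......
.......
.......
..##...
.#..#..
..#.#..
<#.....
.......
[22] .......
.......
.......
..##...
.#..#..
^.#.#..
##.....
.......
[23] .......
.......
.......
..##...
.#..#..
#>#.#..
##.....
.......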